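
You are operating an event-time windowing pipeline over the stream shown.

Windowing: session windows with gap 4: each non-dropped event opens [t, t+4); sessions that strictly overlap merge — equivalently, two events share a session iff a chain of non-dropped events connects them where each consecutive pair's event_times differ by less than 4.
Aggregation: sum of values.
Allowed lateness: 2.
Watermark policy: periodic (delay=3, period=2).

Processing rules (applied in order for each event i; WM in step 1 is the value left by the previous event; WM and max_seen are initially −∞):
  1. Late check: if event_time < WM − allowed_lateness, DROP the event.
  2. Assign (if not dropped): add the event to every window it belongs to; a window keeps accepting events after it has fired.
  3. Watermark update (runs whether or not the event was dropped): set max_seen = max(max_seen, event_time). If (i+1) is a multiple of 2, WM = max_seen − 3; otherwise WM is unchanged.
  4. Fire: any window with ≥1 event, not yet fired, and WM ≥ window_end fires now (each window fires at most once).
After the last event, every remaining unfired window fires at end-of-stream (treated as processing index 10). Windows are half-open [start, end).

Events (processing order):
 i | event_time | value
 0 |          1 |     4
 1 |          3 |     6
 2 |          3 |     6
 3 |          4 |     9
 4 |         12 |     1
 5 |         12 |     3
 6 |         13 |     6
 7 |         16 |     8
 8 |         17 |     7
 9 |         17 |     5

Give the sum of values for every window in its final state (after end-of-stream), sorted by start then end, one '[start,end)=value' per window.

[1,8)=25 [12,21)=30

i=0 t=1 v=4: → [1,5); WM=−∞
i=1 t=3 v=6: → [1,7); WM=0
i=2 t=3 v=6: → [1,7); WM=0
i=3 t=4 v=9: → [1,8); WM=1
i=4 t=12 v=1: → [12,16); WM=1
i=5 t=12 v=3: → [12,16); WM=9
i=6 t=13 v=6: → [12,17); WM=9
i=7 t=16 v=8: → [12,20); WM=13
i=8 t=17 v=7: → [12,21); WM=13
i=9 t=17 v=5: → [12,21); WM=14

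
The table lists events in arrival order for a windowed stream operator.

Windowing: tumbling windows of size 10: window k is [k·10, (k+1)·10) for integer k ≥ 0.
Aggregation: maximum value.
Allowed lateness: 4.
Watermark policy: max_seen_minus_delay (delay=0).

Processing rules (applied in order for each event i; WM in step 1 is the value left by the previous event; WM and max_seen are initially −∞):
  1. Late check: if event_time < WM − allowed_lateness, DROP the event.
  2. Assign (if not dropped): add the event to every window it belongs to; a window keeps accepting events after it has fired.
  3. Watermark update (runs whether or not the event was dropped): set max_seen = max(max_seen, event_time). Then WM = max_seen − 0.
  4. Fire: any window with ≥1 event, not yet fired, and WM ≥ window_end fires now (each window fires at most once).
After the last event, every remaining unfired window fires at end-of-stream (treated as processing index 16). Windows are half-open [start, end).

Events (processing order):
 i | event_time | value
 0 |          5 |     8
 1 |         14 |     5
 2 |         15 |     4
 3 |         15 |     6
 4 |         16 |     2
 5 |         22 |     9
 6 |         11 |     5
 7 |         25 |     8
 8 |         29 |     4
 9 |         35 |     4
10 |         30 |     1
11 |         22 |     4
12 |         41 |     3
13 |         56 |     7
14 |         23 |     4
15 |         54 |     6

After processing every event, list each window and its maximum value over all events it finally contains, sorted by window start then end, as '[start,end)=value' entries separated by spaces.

[0,10)=8 [10,20)=6 [20,30)=9 [30,40)=4 [40,50)=3 [50,60)=7

i=0 t=5 v=8: → [0,10); WM=5
i=1 t=14 v=5: → [10,20); WM=14; [0,10) fires=8
i=2 t=15 v=4: → [10,20); WM=15
i=3 t=15 v=6: → [10,20); WM=15
i=4 t=16 v=2: → [10,20); WM=16
i=5 t=22 v=9: → [20,30); WM=22; [10,20) fires=6
i=6 t=11 v=5: DROP (t<22-4); WM=22
i=7 t=25 v=8: → [20,30); WM=25
i=8 t=29 v=4: → [20,30); WM=29
i=9 t=35 v=4: → [30,40); WM=35; [20,30) fires=9
i=10 t=30 v=1: DROP (t<35-4); WM=35
i=11 t=22 v=4: DROP (t<35-4); WM=35
i=12 t=41 v=3: → [40,50); WM=41; [30,40) fires=4
i=13 t=56 v=7: → [50,60); WM=56; [40,50) fires=3
i=14 t=23 v=4: DROP (t<56-4); WM=56
i=15 t=54 v=6: → [50,60); WM=56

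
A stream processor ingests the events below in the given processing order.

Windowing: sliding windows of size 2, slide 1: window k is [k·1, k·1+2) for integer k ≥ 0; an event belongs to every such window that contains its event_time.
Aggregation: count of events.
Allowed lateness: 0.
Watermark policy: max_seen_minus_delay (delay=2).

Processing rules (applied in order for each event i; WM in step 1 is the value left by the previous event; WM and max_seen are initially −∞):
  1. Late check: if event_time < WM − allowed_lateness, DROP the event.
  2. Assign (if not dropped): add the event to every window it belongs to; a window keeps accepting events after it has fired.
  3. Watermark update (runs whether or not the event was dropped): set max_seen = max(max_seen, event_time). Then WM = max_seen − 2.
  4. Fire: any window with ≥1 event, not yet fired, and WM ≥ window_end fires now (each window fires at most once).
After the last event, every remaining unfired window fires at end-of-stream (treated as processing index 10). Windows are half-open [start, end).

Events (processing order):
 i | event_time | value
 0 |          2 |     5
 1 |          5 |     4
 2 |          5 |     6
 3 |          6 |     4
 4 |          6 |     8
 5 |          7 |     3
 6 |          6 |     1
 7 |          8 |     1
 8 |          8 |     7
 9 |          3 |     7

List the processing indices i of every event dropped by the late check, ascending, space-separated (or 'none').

i=0 t=2 v=5: → [2,4),[1,3); WM=0
i=1 t=5 v=4: → [5,7),[4,6); WM=3; [1,3) fires=1
i=2 t=5 v=6: → [5,7),[4,6); WM=3
i=3 t=6 v=4: → [6,8),[5,7); WM=4; [2,4) fires=1
i=4 t=6 v=8: → [6,8),[5,7); WM=4
i=5 t=7 v=3: → [7,9),[6,8); WM=5
i=6 t=6 v=1: → [6,8),[5,7); WM=5
i=7 t=8 v=1: → [8,10),[7,9); WM=6; [4,6) fires=2
i=8 t=8 v=7: → [8,10),[7,9); WM=6
i=9 t=3 v=7: DROP (t<6-0); WM=6

9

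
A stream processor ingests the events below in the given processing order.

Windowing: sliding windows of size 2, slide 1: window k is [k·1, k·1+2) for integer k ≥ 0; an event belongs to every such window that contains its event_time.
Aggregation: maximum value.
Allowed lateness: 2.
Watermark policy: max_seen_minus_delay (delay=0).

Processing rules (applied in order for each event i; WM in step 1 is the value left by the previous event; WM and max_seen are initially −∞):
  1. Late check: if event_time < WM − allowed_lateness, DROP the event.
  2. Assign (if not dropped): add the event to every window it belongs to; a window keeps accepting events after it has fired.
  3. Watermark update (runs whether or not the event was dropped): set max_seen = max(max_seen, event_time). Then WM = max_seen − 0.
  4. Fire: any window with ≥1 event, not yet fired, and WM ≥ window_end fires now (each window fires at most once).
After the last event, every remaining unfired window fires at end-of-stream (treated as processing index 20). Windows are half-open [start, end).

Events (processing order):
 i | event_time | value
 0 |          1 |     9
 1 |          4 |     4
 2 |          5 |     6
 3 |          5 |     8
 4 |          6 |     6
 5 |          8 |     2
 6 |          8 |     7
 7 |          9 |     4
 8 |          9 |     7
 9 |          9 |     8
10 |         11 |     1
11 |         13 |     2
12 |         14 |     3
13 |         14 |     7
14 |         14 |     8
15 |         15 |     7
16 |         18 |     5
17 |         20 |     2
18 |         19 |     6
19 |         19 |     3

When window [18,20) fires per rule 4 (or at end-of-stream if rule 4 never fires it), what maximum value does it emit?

5

i=0 t=1 v=9: → [1,3),[0,2); WM=1
i=1 t=4 v=4: → [4,6),[3,5); WM=4; [0,2) fires=9 [1,3) fires=9
i=2 t=5 v=6: → [5,7),[4,6); WM=5; [3,5) fires=4
i=3 t=5 v=8: → [5,7),[4,6); WM=5
i=4 t=6 v=6: → [6,8),[5,7); WM=6; [4,6) fires=8
i=5 t=8 v=2: → [8,10),[7,9); WM=8; [5,7) fires=8 [6,8) fires=6
i=6 t=8 v=7: → [8,10),[7,9); WM=8
i=7 t=9 v=4: → [9,11),[8,10); WM=9; [7,9) fires=7
i=8 t=9 v=7: → [9,11),[8,10); WM=9
i=9 t=9 v=8: → [9,11),[8,10); WM=9
i=10 t=11 v=1: → [11,13),[10,12); WM=11; [8,10) fires=8 [9,11) fires=8
i=11 t=13 v=2: → [13,15),[12,14); WM=13; [10,12) fires=1 [11,13) fires=1
i=12 t=14 v=3: → [14,16),[13,15); WM=14; [12,14) fires=2
i=13 t=14 v=7: → [14,16),[13,15); WM=14
i=14 t=14 v=8: → [14,16),[13,15); WM=14
i=15 t=15 v=7: → [15,17),[14,16); WM=15; [13,15) fires=8
i=16 t=18 v=5: → [18,20),[17,19); WM=18; [14,16) fires=8 [15,17) fires=7
i=17 t=20 v=2: → [20,22),[19,21); WM=20; [17,19) fires=5 [18,20) fires=5
i=18 t=19 v=6: → [19,21),[18,20); WM=20
i=19 t=19 v=3: → [19,21),[18,20); WM=20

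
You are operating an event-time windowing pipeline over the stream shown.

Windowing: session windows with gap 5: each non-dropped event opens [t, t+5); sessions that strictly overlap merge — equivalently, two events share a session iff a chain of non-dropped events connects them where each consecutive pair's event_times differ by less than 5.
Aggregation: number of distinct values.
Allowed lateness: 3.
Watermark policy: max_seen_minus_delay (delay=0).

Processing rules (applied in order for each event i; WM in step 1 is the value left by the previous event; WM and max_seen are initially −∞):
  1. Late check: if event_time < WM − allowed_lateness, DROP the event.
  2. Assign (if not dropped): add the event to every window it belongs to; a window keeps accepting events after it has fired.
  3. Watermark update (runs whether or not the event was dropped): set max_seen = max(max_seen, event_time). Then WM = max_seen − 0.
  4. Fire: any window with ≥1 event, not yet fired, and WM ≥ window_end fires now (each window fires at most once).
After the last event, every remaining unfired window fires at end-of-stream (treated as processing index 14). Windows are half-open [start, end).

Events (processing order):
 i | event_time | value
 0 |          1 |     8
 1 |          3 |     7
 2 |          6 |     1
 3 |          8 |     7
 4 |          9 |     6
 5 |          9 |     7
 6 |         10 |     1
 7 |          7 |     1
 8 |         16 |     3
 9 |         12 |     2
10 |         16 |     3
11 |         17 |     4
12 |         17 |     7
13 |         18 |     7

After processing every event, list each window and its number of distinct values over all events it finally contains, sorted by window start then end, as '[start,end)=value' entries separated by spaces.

i=0 t=1 v=8: → [1,6); WM=1
i=1 t=3 v=7: → [1,8); WM=3
i=2 t=6 v=1: → [1,11); WM=6
i=3 t=8 v=7: → [1,13); WM=8
i=4 t=9 v=6: → [1,14); WM=9
i=5 t=9 v=7: → [1,14); WM=9
i=6 t=10 v=1: → [1,15); WM=10
i=7 t=7 v=1: → [1,15); WM=10
i=8 t=16 v=3: → [16,21); WM=16
i=9 t=12 v=2: DROP (t<16-3); WM=16
i=10 t=16 v=3: → [16,21); WM=16
i=11 t=17 v=4: → [16,22); WM=17
i=12 t=17 v=7: → [16,22); WM=17
i=13 t=18 v=7: → [16,23); WM=18

[1,15)=4 [16,23)=3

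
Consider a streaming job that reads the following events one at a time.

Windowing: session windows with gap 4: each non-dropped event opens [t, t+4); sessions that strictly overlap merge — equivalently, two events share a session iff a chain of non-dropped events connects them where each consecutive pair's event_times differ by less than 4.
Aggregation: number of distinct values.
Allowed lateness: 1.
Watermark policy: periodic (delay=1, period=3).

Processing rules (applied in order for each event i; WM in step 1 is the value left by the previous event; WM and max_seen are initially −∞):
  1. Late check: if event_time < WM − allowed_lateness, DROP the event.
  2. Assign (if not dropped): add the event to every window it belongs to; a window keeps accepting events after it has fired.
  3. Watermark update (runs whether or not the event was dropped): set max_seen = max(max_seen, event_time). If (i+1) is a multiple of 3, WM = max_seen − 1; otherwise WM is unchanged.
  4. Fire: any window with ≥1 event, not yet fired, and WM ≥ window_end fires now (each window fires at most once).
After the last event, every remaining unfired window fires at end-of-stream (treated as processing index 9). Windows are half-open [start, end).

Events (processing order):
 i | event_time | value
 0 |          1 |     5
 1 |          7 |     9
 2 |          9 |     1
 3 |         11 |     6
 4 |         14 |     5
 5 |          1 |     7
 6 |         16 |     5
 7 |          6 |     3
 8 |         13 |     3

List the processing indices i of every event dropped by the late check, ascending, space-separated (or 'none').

5 7

i=0 t=1 v=5: → [1,5); WM=−∞
i=1 t=7 v=9: → [7,11); WM=−∞
i=2 t=9 v=1: → [7,13); WM=8
i=3 t=11 v=6: → [7,15); WM=8
i=4 t=14 v=5: → [7,18); WM=8
i=5 t=1 v=7: DROP (t<8-1); WM=13
i=6 t=16 v=5: → [7,20); WM=13
i=7 t=6 v=3: DROP (t<13-1); WM=13
i=8 t=13 v=3: → [7,20); WM=15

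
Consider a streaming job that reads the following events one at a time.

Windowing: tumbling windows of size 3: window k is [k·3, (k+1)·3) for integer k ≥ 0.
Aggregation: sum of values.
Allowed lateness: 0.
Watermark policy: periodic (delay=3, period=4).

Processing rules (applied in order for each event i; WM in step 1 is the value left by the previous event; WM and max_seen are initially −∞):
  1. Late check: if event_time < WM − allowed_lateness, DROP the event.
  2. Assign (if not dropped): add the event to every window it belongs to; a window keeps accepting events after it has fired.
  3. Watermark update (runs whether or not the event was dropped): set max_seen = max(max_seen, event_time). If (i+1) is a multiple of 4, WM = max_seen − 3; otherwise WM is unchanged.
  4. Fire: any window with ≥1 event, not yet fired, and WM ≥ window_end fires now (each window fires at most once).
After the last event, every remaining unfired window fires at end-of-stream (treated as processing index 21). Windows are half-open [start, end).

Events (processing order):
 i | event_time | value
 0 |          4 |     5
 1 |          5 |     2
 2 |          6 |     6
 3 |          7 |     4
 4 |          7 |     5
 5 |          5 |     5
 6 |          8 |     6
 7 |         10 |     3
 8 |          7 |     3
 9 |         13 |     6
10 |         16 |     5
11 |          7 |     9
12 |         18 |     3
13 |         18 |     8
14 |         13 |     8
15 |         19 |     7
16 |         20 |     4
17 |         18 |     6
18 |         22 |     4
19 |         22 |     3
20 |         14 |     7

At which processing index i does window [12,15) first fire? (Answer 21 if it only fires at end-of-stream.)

15

i=0 t=4 v=5: → [3,6); WM=−∞
i=1 t=5 v=2: → [3,6); WM=−∞
i=2 t=6 v=6: → [6,9); WM=−∞
i=3 t=7 v=4: → [6,9); WM=4
i=4 t=7 v=5: → [6,9); WM=4
i=5 t=5 v=5: → [3,6); WM=4
i=6 t=8 v=6: → [6,9); WM=4
i=7 t=10 v=3: → [9,12); WM=7; [3,6) fires=12
i=8 t=7 v=3: → [6,9); WM=7
i=9 t=13 v=6: → [12,15); WM=7
i=10 t=16 v=5: → [15,18); WM=7
i=11 t=7 v=9: → [6,9); WM=13; [6,9) fires=33 [9,12) fires=3
i=12 t=18 v=3: → [18,21); WM=13
i=13 t=18 v=8: → [18,21); WM=13
i=14 t=13 v=8: → [12,15); WM=13
i=15 t=19 v=7: → [18,21); WM=16; [12,15) fires=14
i=16 t=20 v=4: → [18,21); WM=16
i=17 t=18 v=6: → [18,21); WM=16
i=18 t=22 v=4: → [21,24); WM=16
i=19 t=22 v=3: → [21,24); WM=19; [15,18) fires=5
i=20 t=14 v=7: DROP (t<19-0); WM=19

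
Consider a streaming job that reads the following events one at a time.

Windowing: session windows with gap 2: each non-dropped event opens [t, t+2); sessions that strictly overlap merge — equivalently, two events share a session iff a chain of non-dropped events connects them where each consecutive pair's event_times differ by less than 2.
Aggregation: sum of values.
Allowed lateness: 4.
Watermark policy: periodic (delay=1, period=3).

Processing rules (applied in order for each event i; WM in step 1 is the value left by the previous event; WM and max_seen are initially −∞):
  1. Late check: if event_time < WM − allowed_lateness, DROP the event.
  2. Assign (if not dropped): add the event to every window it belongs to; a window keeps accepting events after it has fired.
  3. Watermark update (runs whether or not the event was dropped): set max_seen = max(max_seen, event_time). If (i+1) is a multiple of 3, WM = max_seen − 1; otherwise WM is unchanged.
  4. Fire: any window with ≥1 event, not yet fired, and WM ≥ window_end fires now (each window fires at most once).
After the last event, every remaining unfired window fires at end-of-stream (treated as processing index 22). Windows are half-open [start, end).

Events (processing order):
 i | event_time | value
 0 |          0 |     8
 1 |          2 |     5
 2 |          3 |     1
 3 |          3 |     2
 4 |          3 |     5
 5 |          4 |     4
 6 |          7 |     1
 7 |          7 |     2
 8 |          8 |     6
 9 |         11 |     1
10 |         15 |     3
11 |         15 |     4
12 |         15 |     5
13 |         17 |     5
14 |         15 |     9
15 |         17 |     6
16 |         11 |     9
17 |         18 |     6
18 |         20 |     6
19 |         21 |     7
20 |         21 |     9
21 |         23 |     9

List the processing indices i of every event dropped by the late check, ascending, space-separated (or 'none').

16

i=0 t=0 v=8: → [0,2); WM=−∞
i=1 t=2 v=5: → [2,4); WM=−∞
i=2 t=3 v=1: → [2,5); WM=2
i=3 t=3 v=2: → [2,5); WM=2
i=4 t=3 v=5: → [2,5); WM=2
i=5 t=4 v=4: → [2,6); WM=3
i=6 t=7 v=1: → [7,9); WM=3
i=7 t=7 v=2: → [7,9); WM=3
i=8 t=8 v=6: → [7,10); WM=7
i=9 t=11 v=1: → [11,13); WM=7
i=10 t=15 v=3: → [15,17); WM=7
i=11 t=15 v=4: → [15,17); WM=14
i=12 t=15 v=5: → [15,17); WM=14
i=13 t=17 v=5: → [17,19); WM=14
i=14 t=15 v=9: → [15,17); WM=16
i=15 t=17 v=6: → [17,19); WM=16
i=16 t=11 v=9: DROP (t<16-4); WM=16
i=17 t=18 v=6: → [17,20); WM=17
i=18 t=20 v=6: → [20,22); WM=17
i=19 t=21 v=7: → [20,23); WM=17
i=20 t=21 v=9: → [20,23); WM=20
i=21 t=23 v=9: → [23,25); WM=20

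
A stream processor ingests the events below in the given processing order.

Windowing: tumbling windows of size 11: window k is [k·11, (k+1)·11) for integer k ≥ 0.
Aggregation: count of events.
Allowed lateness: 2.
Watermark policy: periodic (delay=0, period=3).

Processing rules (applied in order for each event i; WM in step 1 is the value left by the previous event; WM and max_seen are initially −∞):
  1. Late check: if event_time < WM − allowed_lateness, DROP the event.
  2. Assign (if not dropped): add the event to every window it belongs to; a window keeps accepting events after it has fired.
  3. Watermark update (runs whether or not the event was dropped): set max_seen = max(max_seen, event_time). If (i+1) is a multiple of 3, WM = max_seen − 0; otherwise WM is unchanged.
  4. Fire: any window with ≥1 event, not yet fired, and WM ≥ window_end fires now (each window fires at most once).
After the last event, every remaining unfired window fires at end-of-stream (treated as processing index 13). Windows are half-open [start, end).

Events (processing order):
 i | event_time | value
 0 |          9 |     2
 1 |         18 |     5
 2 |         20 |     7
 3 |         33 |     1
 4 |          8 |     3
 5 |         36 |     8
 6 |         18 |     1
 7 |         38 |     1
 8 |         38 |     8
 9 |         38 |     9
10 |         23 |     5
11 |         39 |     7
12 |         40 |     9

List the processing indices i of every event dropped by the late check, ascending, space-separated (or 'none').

i=0 t=9 v=2: → [0,11); WM=−∞
i=1 t=18 v=5: → [11,22); WM=−∞
i=2 t=20 v=7: → [11,22); WM=20; [0,11) fires=1
i=3 t=33 v=1: → [33,44); WM=20
i=4 t=8 v=3: DROP (t<20-2); WM=20
i=5 t=36 v=8: → [33,44); WM=36; [11,22) fires=2
i=6 t=18 v=1: DROP (t<36-2); WM=36
i=7 t=38 v=1: → [33,44); WM=36
i=8 t=38 v=8: → [33,44); WM=38
i=9 t=38 v=9: → [33,44); WM=38
i=10 t=23 v=5: DROP (t<38-2); WM=38
i=11 t=39 v=7: → [33,44); WM=39
i=12 t=40 v=9: → [33,44); WM=39

4 6 10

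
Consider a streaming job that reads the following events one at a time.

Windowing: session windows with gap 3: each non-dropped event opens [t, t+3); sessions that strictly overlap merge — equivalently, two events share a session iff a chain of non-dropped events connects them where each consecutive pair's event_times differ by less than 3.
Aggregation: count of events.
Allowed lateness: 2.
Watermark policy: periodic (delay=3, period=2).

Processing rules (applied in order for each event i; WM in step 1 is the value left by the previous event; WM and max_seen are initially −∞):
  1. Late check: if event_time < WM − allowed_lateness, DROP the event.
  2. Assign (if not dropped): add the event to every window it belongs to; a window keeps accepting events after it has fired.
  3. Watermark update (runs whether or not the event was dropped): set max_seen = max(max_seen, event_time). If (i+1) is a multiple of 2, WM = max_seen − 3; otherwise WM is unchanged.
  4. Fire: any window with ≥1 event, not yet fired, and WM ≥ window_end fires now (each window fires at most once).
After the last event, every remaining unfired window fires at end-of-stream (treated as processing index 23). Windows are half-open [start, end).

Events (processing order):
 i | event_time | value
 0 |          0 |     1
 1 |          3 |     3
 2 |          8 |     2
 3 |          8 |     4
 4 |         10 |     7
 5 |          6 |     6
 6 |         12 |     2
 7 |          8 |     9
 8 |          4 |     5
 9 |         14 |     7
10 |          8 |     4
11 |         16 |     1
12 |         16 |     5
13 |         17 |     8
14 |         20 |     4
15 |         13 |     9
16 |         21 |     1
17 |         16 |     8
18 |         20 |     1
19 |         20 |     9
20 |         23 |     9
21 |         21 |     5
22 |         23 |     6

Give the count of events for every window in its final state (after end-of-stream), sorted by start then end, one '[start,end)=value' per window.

[0,3)=1 [3,6)=1 [6,20)=12 [20,26)=7

i=0 t=0 v=1: → [0,3); WM=−∞
i=1 t=3 v=3: → [3,6); WM=0
i=2 t=8 v=2: → [8,11); WM=0
i=3 t=8 v=4: → [8,11); WM=5
i=4 t=10 v=7: → [8,13); WM=5
i=5 t=6 v=6: → [6,13); WM=7
i=6 t=12 v=2: → [6,15); WM=7
i=7 t=8 v=9: → [6,15); WM=9
i=8 t=4 v=5: DROP (t<9-2); WM=9
i=9 t=14 v=7: → [6,17); WM=11
i=10 t=8 v=4: DROP (t<11-2); WM=11
i=11 t=16 v=1: → [6,19); WM=13
i=12 t=16 v=5: → [6,19); WM=13
i=13 t=17 v=8: → [6,20); WM=14
i=14 t=20 v=4: → [20,23); WM=14
i=15 t=13 v=9: → [6,20); WM=17
i=16 t=21 v=1: → [20,24); WM=17
i=17 t=16 v=8: → [6,20); WM=18
i=18 t=20 v=1: → [20,24); WM=18
i=19 t=20 v=9: → [20,24); WM=18
i=20 t=23 v=9: → [20,26); WM=18
i=21 t=21 v=5: → [20,26); WM=20
i=22 t=23 v=6: → [20,26); WM=20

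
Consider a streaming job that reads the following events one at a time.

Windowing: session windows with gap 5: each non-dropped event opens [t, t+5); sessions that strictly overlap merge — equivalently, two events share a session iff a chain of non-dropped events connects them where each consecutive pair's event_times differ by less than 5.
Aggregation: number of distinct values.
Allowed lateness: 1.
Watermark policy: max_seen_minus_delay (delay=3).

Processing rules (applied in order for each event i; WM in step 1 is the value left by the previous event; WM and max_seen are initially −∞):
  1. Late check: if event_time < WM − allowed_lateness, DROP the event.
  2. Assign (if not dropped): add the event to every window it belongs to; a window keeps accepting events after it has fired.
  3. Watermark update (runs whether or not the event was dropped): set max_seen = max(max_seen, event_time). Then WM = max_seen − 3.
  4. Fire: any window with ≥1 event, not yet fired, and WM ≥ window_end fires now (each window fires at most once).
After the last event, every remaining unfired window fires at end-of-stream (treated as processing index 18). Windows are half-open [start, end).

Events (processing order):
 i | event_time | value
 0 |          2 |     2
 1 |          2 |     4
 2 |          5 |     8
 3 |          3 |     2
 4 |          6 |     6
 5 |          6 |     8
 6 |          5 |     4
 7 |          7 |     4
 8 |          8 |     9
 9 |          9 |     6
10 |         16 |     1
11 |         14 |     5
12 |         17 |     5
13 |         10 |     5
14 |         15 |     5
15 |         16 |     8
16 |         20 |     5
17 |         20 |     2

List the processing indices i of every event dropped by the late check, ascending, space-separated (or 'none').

i=0 t=2 v=2: → [2,7); WM=-1
i=1 t=2 v=4: → [2,7); WM=-1
i=2 t=5 v=8: → [2,10); WM=2
i=3 t=3 v=2: → [2,10); WM=2
i=4 t=6 v=6: → [2,11); WM=3
i=5 t=6 v=8: → [2,11); WM=3
i=6 t=5 v=4: → [2,11); WM=3
i=7 t=7 v=4: → [2,12); WM=4
i=8 t=8 v=9: → [2,13); WM=5
i=9 t=9 v=6: → [2,14); WM=6
i=10 t=16 v=1: → [16,21); WM=13
i=11 t=14 v=5: → [14,21); WM=13
i=12 t=17 v=5: → [14,22); WM=14
i=13 t=10 v=5: DROP (t<14-1); WM=14
i=14 t=15 v=5: → [14,22); WM=14
i=15 t=16 v=8: → [14,22); WM=14
i=16 t=20 v=5: → [14,25); WM=17
i=17 t=20 v=2: → [14,25); WM=17

13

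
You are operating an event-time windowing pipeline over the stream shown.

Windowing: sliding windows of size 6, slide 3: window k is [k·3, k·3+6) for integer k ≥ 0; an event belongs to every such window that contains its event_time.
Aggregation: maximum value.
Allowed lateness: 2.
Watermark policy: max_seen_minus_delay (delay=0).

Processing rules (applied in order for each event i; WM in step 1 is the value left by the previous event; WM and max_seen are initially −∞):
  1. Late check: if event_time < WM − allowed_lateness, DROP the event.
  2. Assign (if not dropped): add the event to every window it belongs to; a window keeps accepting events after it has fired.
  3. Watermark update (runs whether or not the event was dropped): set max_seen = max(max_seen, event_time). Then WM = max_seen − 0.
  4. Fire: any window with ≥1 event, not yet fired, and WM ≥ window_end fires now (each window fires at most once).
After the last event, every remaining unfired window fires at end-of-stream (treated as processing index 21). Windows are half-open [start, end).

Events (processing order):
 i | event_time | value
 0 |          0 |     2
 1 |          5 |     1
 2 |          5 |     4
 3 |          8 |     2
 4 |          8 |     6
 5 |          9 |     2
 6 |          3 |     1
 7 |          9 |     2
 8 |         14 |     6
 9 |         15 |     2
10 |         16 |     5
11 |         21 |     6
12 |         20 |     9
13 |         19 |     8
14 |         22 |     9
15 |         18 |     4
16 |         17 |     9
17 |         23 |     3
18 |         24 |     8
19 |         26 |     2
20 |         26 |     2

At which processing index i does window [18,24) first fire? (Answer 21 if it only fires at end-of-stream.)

18

i=0 t=0 v=2: → [0,6); WM=0
i=1 t=5 v=1: → [3,9),[0,6); WM=5
i=2 t=5 v=4: → [3,9),[0,6); WM=5
i=3 t=8 v=2: → [6,12),[3,9); WM=8; [0,6) fires=4
i=4 t=8 v=6: → [6,12),[3,9); WM=8
i=5 t=9 v=2: → [9,15),[6,12); WM=9; [3,9) fires=6
i=6 t=3 v=1: DROP (t<9-2); WM=9
i=7 t=9 v=2: → [9,15),[6,12); WM=9
i=8 t=14 v=6: → [12,18),[9,15); WM=14; [6,12) fires=6
i=9 t=15 v=2: → [15,21),[12,18); WM=15; [9,15) fires=6
i=10 t=16 v=5: → [15,21),[12,18); WM=16
i=11 t=21 v=6: → [21,27),[18,24); WM=21; [12,18) fires=6 [15,21) fires=5
i=12 t=20 v=9: → [18,24),[15,21); WM=21
i=13 t=19 v=8: → [18,24),[15,21); WM=21
i=14 t=22 v=9: → [21,27),[18,24); WM=22
i=15 t=18 v=4: DROP (t<22-2); WM=22
i=16 t=17 v=9: DROP (t<22-2); WM=22
i=17 t=23 v=3: → [21,27),[18,24); WM=23
i=18 t=24 v=8: → [24,30),[21,27); WM=24; [18,24) fires=9
i=19 t=26 v=2: → [24,30),[21,27); WM=26
i=20 t=26 v=2: → [24,30),[21,27); WM=26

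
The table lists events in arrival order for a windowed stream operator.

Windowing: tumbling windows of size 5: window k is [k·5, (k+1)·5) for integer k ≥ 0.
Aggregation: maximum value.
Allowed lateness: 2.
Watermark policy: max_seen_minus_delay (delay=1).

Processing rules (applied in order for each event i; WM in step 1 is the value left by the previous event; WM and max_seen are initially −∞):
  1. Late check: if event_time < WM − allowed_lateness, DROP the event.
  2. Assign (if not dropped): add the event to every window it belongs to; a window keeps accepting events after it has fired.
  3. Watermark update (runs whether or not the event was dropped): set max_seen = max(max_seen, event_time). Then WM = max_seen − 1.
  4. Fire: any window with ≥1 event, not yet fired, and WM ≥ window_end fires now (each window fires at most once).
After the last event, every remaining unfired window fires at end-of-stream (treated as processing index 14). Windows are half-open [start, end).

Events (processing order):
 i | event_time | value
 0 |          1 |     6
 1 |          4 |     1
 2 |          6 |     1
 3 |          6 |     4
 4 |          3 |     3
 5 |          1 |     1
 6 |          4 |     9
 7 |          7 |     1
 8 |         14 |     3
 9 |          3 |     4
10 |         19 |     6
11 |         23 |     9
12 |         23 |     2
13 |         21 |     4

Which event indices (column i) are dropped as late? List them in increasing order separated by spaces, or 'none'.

5 9

i=0 t=1 v=6: → [0,5); WM=0
i=1 t=4 v=1: → [0,5); WM=3
i=2 t=6 v=1: → [5,10); WM=5; [0,5) fires=6
i=3 t=6 v=4: → [5,10); WM=5
i=4 t=3 v=3: → [0,5); WM=5
i=5 t=1 v=1: DROP (t<5-2); WM=5
i=6 t=4 v=9: → [0,5); WM=5
i=7 t=7 v=1: → [5,10); WM=6
i=8 t=14 v=3: → [10,15); WM=13; [5,10) fires=4
i=9 t=3 v=4: DROP (t<13-2); WM=13
i=10 t=19 v=6: → [15,20); WM=18; [10,15) fires=3
i=11 t=23 v=9: → [20,25); WM=22; [15,20) fires=6
i=12 t=23 v=2: → [20,25); WM=22
i=13 t=21 v=4: → [20,25); WM=22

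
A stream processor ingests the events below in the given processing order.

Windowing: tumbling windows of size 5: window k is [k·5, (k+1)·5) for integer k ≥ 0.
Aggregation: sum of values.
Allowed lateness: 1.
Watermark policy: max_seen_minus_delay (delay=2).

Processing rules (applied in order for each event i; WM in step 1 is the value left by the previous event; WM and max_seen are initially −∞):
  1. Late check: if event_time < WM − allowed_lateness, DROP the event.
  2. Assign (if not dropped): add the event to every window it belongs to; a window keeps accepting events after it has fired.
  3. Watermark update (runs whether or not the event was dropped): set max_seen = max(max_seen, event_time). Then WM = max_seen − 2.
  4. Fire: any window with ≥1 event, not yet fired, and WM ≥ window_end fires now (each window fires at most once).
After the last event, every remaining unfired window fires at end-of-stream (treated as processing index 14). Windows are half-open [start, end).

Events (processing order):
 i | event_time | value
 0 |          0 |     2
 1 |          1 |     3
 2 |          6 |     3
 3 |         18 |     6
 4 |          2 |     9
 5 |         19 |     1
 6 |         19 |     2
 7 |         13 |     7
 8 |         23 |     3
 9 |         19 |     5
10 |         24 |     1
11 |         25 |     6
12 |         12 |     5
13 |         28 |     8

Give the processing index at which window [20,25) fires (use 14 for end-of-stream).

i=0 t=0 v=2: → [0,5); WM=-2
i=1 t=1 v=3: → [0,5); WM=-1
i=2 t=6 v=3: → [5,10); WM=4
i=3 t=18 v=6: → [15,20); WM=16; [0,5) fires=5 [5,10) fires=3
i=4 t=2 v=9: DROP (t<16-1); WM=16
i=5 t=19 v=1: → [15,20); WM=17
i=6 t=19 v=2: → [15,20); WM=17
i=7 t=13 v=7: DROP (t<17-1); WM=17
i=8 t=23 v=3: → [20,25); WM=21; [15,20) fires=9
i=9 t=19 v=5: DROP (t<21-1); WM=21
i=10 t=24 v=1: → [20,25); WM=22
i=11 t=25 v=6: → [25,30); WM=23
i=12 t=12 v=5: DROP (t<23-1); WM=23
i=13 t=28 v=8: → [25,30); WM=26; [20,25) fires=4

13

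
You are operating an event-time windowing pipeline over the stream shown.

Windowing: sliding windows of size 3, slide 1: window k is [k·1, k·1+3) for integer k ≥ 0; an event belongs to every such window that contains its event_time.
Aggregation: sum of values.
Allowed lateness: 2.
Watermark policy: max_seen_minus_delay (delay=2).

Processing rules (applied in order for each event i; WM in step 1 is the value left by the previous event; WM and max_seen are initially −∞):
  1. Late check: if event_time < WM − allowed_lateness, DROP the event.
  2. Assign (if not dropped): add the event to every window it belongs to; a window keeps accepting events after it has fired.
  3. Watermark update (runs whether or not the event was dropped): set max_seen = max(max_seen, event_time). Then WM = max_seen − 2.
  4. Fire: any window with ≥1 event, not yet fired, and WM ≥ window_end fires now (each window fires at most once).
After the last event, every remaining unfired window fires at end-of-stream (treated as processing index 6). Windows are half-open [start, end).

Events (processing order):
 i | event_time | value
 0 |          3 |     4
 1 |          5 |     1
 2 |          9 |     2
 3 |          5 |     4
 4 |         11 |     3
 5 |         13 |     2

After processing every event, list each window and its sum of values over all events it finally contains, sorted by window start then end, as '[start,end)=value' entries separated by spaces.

i=0 t=3 v=4: → [3,6),[2,5),[1,4); WM=1
i=1 t=5 v=1: → [5,8),[4,7),[3,6); WM=3
i=2 t=9 v=2: → [9,12),[8,11),[7,10); WM=7; [1,4) fires=4 [2,5) fires=4 [3,6) fires=5 [4,7) fires=1
i=3 t=5 v=4: → [5,8),[4,7),[3,6); WM=7
i=4 t=11 v=3: → [11,14),[10,13),[9,12); WM=9; [5,8) fires=5
i=5 t=13 v=2: → [13,16),[12,15),[11,14); WM=11; [7,10) fires=2 [8,11) fires=2

[1,4)=4 [2,5)=4 [3,6)=9 [4,7)=5 [5,8)=5 [7,10)=2 [8,11)=2 [9,12)=5 [10,13)=3 [11,14)=5 [12,15)=2 [13,16)=2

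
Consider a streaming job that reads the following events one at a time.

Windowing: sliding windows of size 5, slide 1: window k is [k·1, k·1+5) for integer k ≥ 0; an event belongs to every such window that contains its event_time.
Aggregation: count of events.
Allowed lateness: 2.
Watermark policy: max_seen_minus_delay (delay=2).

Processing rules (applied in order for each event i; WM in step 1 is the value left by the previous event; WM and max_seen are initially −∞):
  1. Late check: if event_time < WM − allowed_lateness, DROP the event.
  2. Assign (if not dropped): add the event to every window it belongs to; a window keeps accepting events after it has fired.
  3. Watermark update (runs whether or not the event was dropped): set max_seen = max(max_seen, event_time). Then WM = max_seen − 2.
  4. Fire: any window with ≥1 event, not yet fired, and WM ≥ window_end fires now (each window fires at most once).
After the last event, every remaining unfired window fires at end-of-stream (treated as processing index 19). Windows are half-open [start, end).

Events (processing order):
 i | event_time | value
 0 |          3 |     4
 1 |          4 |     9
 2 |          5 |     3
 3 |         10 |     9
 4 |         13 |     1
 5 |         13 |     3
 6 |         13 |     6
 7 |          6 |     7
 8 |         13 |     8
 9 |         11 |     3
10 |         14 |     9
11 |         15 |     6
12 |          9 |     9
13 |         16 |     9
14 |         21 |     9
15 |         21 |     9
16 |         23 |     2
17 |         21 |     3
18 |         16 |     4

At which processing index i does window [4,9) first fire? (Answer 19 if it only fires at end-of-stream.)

4

i=0 t=3 v=4: → [3,8),[2,7),[1,6),[0,5); WM=1
i=1 t=4 v=9: → [4,9),[3,8),[2,7),[1,6),[0,5); WM=2
i=2 t=5 v=3: → [5,10),[4,9),[3,8),[2,7),[1,6); WM=3
i=3 t=10 v=9: → [10,15),[9,14),[8,13),[7,12),[6,11); WM=8; [0,5) fires=2 [1,6) fires=3 [2,7) fires=3 [3,8) fires=3
i=4 t=13 v=1: → [13,18),[12,17),[11,16),[10,15),[9,14); WM=11; [4,9) fires=2 [5,10) fires=1 [6,11) fires=1
i=5 t=13 v=3: → [13,18),[12,17),[11,16),[10,15),[9,14); WM=11
i=6 t=13 v=6: → [13,18),[12,17),[11,16),[10,15),[9,14); WM=11
i=7 t=6 v=7: DROP (t<11-2); WM=11
i=8 t=13 v=8: → [13,18),[12,17),[11,16),[10,15),[9,14); WM=11
i=9 t=11 v=3: → [11,16),[10,15),[9,14),[8,13),[7,12); WM=11
i=10 t=14 v=9: → [14,19),[13,18),[12,17),[11,16),[10,15); WM=12; [7,12) fires=2
i=11 t=15 v=6: → [15,20),[14,19),[13,18),[12,17),[11,16); WM=13; [8,13) fires=2
i=12 t=9 v=9: DROP (t<13-2); WM=13
i=13 t=16 v=9: → [16,21),[15,20),[14,19),[13,18),[12,17); WM=14; [9,14) fires=6
i=14 t=21 v=9: → [21,26),[20,25),[19,24),[18,23),[17,22); WM=19; [10,15) fires=7 [11,16) fires=7 [12,17) fires=7 [13,18) fires=7 [14,19) fires=3
i=15 t=21 v=9: → [21,26),[20,25),[19,24),[18,23),[17,22); WM=19
i=16 t=23 v=2: → [23,28),[22,27),[21,26),[20,25),[19,24); WM=21; [15,20) fires=2 [16,21) fires=1
i=17 t=21 v=3: → [21,26),[20,25),[19,24),[18,23),[17,22); WM=21
i=18 t=16 v=4: DROP (t<21-2); WM=21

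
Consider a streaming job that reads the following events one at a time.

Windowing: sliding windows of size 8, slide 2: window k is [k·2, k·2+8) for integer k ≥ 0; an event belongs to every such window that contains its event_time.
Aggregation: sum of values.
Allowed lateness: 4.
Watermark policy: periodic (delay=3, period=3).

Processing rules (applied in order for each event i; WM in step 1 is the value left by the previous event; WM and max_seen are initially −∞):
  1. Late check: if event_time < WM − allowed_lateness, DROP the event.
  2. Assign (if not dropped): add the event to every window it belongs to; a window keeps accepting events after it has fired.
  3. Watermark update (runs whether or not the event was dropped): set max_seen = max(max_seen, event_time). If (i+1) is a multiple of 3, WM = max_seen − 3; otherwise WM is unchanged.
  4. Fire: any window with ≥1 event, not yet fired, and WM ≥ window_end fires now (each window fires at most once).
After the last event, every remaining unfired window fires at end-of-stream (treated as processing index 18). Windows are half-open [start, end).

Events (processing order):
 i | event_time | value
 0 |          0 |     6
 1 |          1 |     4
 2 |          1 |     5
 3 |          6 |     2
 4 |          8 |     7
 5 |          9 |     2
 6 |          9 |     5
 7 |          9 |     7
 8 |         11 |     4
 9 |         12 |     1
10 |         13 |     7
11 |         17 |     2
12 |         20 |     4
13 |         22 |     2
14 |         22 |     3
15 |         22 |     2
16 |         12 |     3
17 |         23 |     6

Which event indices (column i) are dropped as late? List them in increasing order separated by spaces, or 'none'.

i=0 t=0 v=6: → [0,8); WM=−∞
i=1 t=1 v=4: → [0,8); WM=−∞
i=2 t=1 v=5: → [0,8); WM=-2
i=3 t=6 v=2: → [6,14),[4,12),[2,10),[0,8); WM=-2
i=4 t=8 v=7: → [8,16),[6,14),[4,12),[2,10); WM=-2
i=5 t=9 v=2: → [8,16),[6,14),[4,12),[2,10); WM=6
i=6 t=9 v=5: → [8,16),[6,14),[4,12),[2,10); WM=6
i=7 t=9 v=7: → [8,16),[6,14),[4,12),[2,10); WM=6
i=8 t=11 v=4: → [10,18),[8,16),[6,14),[4,12); WM=8; [0,8) fires=17
i=9 t=12 v=1: → [12,20),[10,18),[8,16),[6,14); WM=8
i=10 t=13 v=7: → [12,20),[10,18),[8,16),[6,14); WM=8
i=11 t=17 v=2: → [16,24),[14,22),[12,20),[10,18); WM=14; [2,10) fires=23 [4,12) fires=27 [6,14) fires=35
i=12 t=20 v=4: → [20,28),[18,26),[16,24),[14,22); WM=14
i=13 t=22 v=2: → [22,30),[20,28),[18,26),[16,24); WM=14
i=14 t=22 v=3: → [22,30),[20,28),[18,26),[16,24); WM=19; [8,16) fires=33 [10,18) fires=14
i=15 t=22 v=2: → [22,30),[20,28),[18,26),[16,24); WM=19
i=16 t=12 v=3: DROP (t<19-4); WM=19
i=17 t=23 v=6: → [22,30),[20,28),[18,26),[16,24); WM=20; [12,20) fires=10

16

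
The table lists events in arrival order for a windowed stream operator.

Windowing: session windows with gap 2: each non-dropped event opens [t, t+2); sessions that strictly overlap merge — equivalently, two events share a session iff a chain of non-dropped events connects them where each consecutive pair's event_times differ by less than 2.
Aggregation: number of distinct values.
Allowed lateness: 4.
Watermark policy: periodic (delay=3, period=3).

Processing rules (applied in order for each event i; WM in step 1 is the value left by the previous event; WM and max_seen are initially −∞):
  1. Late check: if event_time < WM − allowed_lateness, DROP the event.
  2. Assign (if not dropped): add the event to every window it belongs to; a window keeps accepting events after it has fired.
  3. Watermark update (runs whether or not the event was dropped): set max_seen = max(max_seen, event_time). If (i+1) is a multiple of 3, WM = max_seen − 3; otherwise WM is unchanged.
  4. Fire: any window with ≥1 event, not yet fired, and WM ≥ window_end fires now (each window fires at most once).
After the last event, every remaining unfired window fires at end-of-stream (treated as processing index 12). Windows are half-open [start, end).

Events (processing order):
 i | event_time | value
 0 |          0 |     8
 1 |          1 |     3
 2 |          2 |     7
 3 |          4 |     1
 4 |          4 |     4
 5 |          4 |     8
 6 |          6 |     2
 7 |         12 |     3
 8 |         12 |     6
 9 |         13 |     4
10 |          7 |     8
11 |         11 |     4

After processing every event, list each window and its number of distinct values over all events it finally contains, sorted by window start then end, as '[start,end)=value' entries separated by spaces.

i=0 t=0 v=8: → [0,2); WM=−∞
i=1 t=1 v=3: → [0,3); WM=−∞
i=2 t=2 v=7: → [0,4); WM=-1
i=3 t=4 v=1: → [4,6); WM=-1
i=4 t=4 v=4: → [4,6); WM=-1
i=5 t=4 v=8: → [4,6); WM=1
i=6 t=6 v=2: → [6,8); WM=1
i=7 t=12 v=3: → [12,14); WM=1
i=8 t=12 v=6: → [12,14); WM=9
i=9 t=13 v=4: → [12,15); WM=9
i=10 t=7 v=8: → [6,9); WM=9
i=11 t=11 v=4: → [11,15); WM=10

[0,4)=3 [4,6)=3 [6,9)=2 [11,15)=3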